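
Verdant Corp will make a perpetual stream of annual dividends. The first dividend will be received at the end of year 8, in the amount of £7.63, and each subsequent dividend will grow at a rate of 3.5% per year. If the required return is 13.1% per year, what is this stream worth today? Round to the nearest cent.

£33.57

Value at end of year 7: C₁ / (r − g) = £7.63 / (0.131 − 0.035) = £79.4792
Discount to today: PV = £79.4792 / (1 + 0.131)^7 = £79.4792 / 2.367218 = £33.57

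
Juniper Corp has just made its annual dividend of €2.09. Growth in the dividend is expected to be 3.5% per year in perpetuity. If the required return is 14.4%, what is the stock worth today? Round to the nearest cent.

D₁ = D₀ × (1 + g) = €2.09 × 1.035 = €2.1632
Growing perpetuity: P = D₁ / (r − g) = €2.1632 / (0.144 − 0.035) = €19.85

€19.85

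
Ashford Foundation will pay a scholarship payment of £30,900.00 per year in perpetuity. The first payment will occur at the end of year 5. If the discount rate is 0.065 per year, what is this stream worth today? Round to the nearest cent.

£369527.44

Value at end of year 4: C / r = £30,900.00 / 0.065 = £475,384.6154
Discount to today: PV = £475,384.6154 / (1 + 0.065)^4 = £475,384.6154 / 1.286466 = £369,527.44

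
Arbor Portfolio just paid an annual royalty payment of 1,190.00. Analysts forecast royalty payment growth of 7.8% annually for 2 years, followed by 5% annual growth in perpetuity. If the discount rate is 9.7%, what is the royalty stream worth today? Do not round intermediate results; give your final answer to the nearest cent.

D_1 = 1282.82000
D_2 = 1382.87996
Terminal value at year 2: TV = D_2×(1+g_2)/(r−g_2) = 1452.02396/0.047 = 30894.12677
P_0 = D_1/(1+r)^1 + D_2/(1+r)^2 + TV/(1+r)^2
    = 1169.38924 + 1149.13546 + 25672.17527 = 27990.69997

27990.70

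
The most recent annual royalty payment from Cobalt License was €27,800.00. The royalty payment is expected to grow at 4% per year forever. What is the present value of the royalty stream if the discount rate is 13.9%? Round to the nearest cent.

D₁ = D₀ × (1 + g) = €27,800.00 × 1.04 = €28,912.0000
Growing perpetuity: P = D₁ / (r − g) = €28,912.0000 / (0.139 − 0.04) = €292,040.40

€292040.40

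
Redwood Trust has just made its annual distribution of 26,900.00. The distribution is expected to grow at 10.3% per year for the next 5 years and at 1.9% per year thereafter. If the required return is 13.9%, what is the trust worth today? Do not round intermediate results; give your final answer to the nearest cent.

316809.45

D_1 = 29670.70000
D_2 = 32726.78210
D_3 = 36097.64066
D_4 = 39815.69764
D_5 = 43916.71450
Terminal value at year 5: TV = D_5×(1+g_2)/(r−g_2) = 44751.13208/0.12 = 372926.10064
P_0 = D_1/(1+r)^1 + D_2/(1+r)^2 + D_3/(1+r)^3 + D_4/(1+r)^4 + D_5/(1+r)^5 + TV/(1+r)^5
    = 26049.78051 + 25226.43363 + 24429.11000 + 23656.98712 + 22909.26848 + 194537.87148 = 316809.45121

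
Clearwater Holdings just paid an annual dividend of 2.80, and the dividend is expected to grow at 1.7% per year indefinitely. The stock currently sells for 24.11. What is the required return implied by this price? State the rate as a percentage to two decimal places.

D₁ = 2.80 × 1.017 = 2.8476
P = D₁/(r − g) ⇒ r = D₁/P + g = 2.8476/24.11 + 0.017 = 0.118109 + 0.017 = 0.135109

13.51%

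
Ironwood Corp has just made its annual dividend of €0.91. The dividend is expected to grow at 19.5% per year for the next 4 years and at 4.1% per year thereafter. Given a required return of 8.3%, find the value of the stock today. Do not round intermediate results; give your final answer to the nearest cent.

€38.12

D_1 = 1.08745
D_2 = 1.29950
D_3 = 1.55291
D_4 = 1.85572
Terminal value at year 4: TV = D_4×(1+g_2)/(r−g_2) = 1.93181/0.042 = 45.99541
P_0 = D_1/(1+r)^1 + D_2/(1+r)^2 + D_3/(1+r)^3 + D_4/(1+r)^4 + TV/(1+r)^4
    = 1.00411 + 1.10795 + 1.22253 + 1.34896 + 33.43495 = 38.11850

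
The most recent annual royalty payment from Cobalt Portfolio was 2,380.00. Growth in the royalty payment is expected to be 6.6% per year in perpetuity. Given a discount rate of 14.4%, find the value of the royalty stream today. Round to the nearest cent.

D₁ = D₀ × (1 + g) = 2,380.00 × 1.066 = 2,537.0800
Growing perpetuity: P = D₁ / (r − g) = 2,537.0800 / (0.144 − 0.066) = 32,526.67

32526.67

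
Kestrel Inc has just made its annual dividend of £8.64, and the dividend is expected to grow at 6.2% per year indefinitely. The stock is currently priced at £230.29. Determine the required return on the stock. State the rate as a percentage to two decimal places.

D₁ = £8.64 × 1.062 = £9.1757
P = D₁/(r − g) ⇒ r = D₁/P + g = £9.1757/£230.29 + 0.062 = 0.039844 + 0.062 = 0.101844

10.18%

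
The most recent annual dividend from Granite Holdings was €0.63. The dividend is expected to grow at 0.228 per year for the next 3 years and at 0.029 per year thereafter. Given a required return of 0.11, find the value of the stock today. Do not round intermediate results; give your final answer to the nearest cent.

D_1 = 0.77364
D_2 = 0.95003
D_3 = 1.16664
Terminal value at year 3: TV = D_3×(1+g_2)/(r−g_2) = 1.20047/0.081 = 14.82061
P_0 = D_1/(1+r)^1 + D_2/(1+r)^2 + D_3/(1+r)^3 + TV/(1+r)^3
    = 0.69697 + 0.77107 + 0.85303 + 10.83670 = 13.15777

€13.16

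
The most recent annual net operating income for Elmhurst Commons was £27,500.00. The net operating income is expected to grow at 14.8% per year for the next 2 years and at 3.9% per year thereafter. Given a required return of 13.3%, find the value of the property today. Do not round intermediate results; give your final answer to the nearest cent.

D_1 = 31570.00000
D_2 = 36242.36000
Terminal value at year 2: TV = D_2×(1+g_2)/(r−g_2) = 37655.81204/0.094 = 400593.74511
P_0 = D_1/(1+r)^1 + D_2/(1+r)^2 + TV/(1+r)^2
    = 27864.07767 + 28232.97543 + 312064.48377 = 368161.53687

£368161.54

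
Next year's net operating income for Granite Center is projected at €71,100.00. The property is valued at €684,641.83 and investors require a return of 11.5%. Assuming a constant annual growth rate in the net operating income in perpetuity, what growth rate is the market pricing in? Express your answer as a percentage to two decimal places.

P = D₁/(r−g) ⇒ g = r − D₁/P = 0.115 − €71,100.00/€684,641.83 = 0.011150

1.12%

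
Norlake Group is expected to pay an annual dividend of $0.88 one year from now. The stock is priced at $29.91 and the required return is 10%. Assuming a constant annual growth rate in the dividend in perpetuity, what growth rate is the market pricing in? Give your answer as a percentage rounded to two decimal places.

P = D₁/(r−g) ⇒ g = r − D₁/P = 0.1 − $0.88/$29.91 = 0.070578

7.06%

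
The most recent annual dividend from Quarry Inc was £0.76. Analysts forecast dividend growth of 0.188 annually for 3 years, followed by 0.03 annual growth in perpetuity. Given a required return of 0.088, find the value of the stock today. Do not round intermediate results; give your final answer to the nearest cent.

£20.30

D_1 = 0.90288
D_2 = 1.07262
D_3 = 1.27427
Terminal value at year 3: TV = D_3×(1+g_2)/(r−g_2) = 1.31250/0.058 = 22.62935
P_0 = D_1/(1+r)^1 + D_2/(1+r)^2 + D_3/(1+r)^3 + TV/(1+r)^3
    = 0.82985 + 0.90613 + 0.98941 + 17.57055 = 20.29594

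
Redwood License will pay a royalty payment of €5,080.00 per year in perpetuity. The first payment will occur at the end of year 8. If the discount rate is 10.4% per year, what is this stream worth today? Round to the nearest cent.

€24436.94

Value at end of year 7: C / r = €5,080.00 / 0.104 = €48,846.1538
Discount to today: PV = €48,846.1538 / (1 + 0.104)^7 = €48,846.1538 / 1.998865 = €24,436.94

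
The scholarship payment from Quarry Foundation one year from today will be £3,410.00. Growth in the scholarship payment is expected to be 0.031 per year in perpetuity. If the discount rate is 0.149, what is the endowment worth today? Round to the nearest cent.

Growing perpetuity: P = D₁ / (r − g) = £3,410.0000 / (0.149 − 0.031) = £28,898.31

£28898.31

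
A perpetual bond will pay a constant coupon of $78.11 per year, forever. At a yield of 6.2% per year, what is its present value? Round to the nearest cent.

$1259.84

Level perpetuity: PV = C / r = $78.11 / 0.062 = $1,259.84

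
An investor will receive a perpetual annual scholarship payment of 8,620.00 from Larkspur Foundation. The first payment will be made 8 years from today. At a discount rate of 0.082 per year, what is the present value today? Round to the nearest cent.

Value at end of year 7: C / r = 8,620.00 / 0.082 = 105,121.9512
Discount to today: PV = 105,121.9512 / (1 + 0.082)^7 = 105,121.9512 / 1.736164 = 60,548.39

60548.39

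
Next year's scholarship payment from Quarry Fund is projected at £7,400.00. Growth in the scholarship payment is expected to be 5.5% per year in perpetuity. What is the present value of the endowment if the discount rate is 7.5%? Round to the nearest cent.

£370000.00

Growing perpetuity: P = D₁ / (r − g) = £7,400.0000 / (0.075 − 0.055) = £370,000.00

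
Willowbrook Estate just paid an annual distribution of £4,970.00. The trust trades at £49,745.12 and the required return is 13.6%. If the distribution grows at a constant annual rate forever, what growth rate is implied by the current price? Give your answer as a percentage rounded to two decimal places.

P = D₀(1+g)/(r−g) ⇒ P(r−g) = D₀(1+g) ⇒ g(P+D₀) = P·r − D₀
g = (P·r − D₀)/(P + D₀) = (£49,745.12×0.136 − £4,970.00) / (£49,745.12 + £4,970.00) = 0.032812

3.28%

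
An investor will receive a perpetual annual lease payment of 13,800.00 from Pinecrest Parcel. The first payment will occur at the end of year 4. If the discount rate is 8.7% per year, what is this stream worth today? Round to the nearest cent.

Value at end of year 3: C / r = 13,800.00 / 0.087 = 158,620.6897
Discount to today: PV = 158,620.6897 / (1 + 0.087)^3 = 158,620.6897 / 1.284366 = 123,501.21

123501.21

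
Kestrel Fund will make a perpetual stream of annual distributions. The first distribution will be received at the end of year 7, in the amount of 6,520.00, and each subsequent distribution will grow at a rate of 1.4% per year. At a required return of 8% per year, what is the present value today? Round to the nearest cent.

Value at end of year 6: C₁ / (r − g) = 6,520.00 / (0.08 − 0.014) = 98,787.8788
Discount to today: PV = 98,787.8788 / (1 + 0.08)^6 = 98,787.8788 / 1.586874 = 62,253.12

62253.12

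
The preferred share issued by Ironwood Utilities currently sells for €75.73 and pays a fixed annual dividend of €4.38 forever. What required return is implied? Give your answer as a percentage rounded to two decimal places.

5.78%

P = C/r ⇒ r = C/P = €4.38/€75.73 = 0.057837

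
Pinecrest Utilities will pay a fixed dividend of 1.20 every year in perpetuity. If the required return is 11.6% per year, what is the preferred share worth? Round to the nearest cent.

10.34

Level perpetuity: PV = C / r = 1.20 / 0.116 = 10.34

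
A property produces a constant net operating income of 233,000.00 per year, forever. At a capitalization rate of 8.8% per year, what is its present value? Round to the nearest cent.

Level perpetuity: PV = C / r = 233,000.00 / 0.088 = 2,647,727.27

2647727.27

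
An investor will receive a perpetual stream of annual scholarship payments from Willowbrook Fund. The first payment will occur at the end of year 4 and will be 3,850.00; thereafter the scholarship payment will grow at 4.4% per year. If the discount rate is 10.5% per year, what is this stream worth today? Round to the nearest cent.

46778.26

Value at end of year 3: C₁ / (r − g) = 3,850.00 / (0.105 − 0.044) = 63,114.7541
Discount to today: PV = 63,114.7541 / (1 + 0.105)^3 = 63,114.7541 / 1.349233 = 46,778.26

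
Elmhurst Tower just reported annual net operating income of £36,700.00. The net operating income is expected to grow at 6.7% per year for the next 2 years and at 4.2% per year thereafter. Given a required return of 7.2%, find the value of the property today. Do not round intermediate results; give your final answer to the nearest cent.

£1335737.35

D_1 = 39158.90000
D_2 = 41782.54630
Terminal value at year 2: TV = D_2×(1+g_2)/(r−g_2) = 43537.41324/0.03 = 1451247.10815
P_0 = D_1/(1+r)^1 + D_2/(1+r)^2 + TV/(1+r)^2
    = 36528.82463 + 36358.44765 + 1262850.08158 = 1335737.35386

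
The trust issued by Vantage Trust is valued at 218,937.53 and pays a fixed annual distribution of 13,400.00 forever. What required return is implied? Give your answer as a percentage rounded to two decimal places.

6.12%

P = C/r ⇒ r = C/P = 13,400.00/218,937.53 = 0.061205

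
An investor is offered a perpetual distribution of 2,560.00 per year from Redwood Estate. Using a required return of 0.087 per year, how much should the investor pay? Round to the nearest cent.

Level perpetuity: PV = C / r = 2,560.00 / 0.087 = 29,425.29

29425.29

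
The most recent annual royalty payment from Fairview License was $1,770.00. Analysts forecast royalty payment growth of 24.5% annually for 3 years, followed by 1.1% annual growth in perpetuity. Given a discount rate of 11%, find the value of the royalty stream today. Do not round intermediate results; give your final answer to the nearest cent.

$32214.71

D_1 = 2203.65000
D_2 = 2743.54425
D_3 = 3415.71259
Terminal value at year 3: TV = D_3×(1+g_2)/(r−g_2) = 3453.28543/0.099 = 34881.67101
P_0 = D_1/(1+r)^1 + D_2/(1+r)^2 + D_3/(1+r)^3 + TV/(1+r)^3
    = 1985.27027 + 2226.72206 + 2497.53961 + 25505.17721 = 32214.70914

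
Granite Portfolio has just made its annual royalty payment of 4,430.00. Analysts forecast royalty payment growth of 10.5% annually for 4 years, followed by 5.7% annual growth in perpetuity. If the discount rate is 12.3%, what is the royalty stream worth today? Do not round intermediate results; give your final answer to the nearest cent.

83527.85

D_1 = 4895.15000
D_2 = 5409.14075
D_3 = 5977.10053
D_4 = 6604.69608
Terminal value at year 4: TV = D_4×(1+g_2)/(r−g_2) = 6981.16376/0.066 = 105775.20850
P_0 = D_1/(1+r)^1 + D_2/(1+r)^2 + D_3/(1+r)^3 + D_4/(1+r)^4 + TV/(1+r)^4
    = 4358.99377 + 4289.12566 + 4220.37743 + 4152.73113 + 66506.61822 = 83527.84619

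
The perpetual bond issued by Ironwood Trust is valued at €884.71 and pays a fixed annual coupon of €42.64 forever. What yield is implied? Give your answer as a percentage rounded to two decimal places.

4.82%

P = C/r ⇒ r = C/P = €42.64/€884.71 = 0.048197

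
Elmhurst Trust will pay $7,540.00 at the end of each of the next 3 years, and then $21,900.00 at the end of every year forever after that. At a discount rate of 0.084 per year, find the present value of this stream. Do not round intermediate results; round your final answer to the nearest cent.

$223972.66

PV of 3-year annuity: $7,540.00 × [1 − (1+0.084)^−3] / 0.084 = 19291.91422
Perpetuity value at year 3: $21,900.00 / 0.084 = 260714.28571
PV of perpetuity: 260714.28571 / (1+0.084)^3 = 204680.74176
Total PV = 19291.91422 + 204680.74176 = 223972.65598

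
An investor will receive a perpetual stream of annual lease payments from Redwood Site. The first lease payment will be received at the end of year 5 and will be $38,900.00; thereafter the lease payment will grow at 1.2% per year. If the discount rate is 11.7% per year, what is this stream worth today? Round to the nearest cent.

Value at end of year 4: C₁ / (r − g) = $38,900.00 / (0.117 − 0.012) = $370,476.1905
Discount to today: PV = $370,476.1905 / (1 + 0.117)^4 = $370,476.1905 / 1.556728 = $237,983.92

$237983.92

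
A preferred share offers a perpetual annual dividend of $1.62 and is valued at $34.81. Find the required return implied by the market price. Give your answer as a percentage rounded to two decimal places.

4.65%

P = C/r ⇒ r = C/P = $1.62/$34.81 = 0.046538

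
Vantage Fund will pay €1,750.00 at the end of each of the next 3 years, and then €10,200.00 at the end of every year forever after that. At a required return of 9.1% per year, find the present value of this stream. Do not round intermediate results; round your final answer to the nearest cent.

€90736.54

PV of 3-year annuity: €1,750.00 × [1 − (1+0.091)^−3] / 0.091 = 4421.88273
Perpetuity value at year 3: €10,200.00 / 0.091 = 112087.91209
PV of perpetuity: 112087.91209 / (1+0.091)^3 = 86314.65275
Total PV = 4421.88273 + 86314.65275 = 90736.53548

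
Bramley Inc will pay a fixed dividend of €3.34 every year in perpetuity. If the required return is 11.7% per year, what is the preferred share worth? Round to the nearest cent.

€28.55

Level perpetuity: PV = C / r = €3.34 / 0.117 = €28.55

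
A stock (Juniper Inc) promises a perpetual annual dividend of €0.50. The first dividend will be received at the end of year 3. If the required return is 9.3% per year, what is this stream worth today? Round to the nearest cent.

Value at end of year 2: C / r = €0.50 / 0.093 = €5.3763
Discount to today: PV = €5.3763 / (1 + 0.093)^2 = €5.3763 / 1.194649 = €4.50

€4.50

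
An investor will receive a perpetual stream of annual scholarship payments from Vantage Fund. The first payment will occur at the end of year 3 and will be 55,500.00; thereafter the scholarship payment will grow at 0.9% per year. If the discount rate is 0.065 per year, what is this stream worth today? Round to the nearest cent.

873787.32

Value at end of year 2: C₁ / (r − g) = 55,500.00 / (0.065 − 0.009) = 991,071.4286
Discount to today: PV = 991,071.4286 / (1 + 0.065)^2 = 991,071.4286 / 1.134225 = 873,787.32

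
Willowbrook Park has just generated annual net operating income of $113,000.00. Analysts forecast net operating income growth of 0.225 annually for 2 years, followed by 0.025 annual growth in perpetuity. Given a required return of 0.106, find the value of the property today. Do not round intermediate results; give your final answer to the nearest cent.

D_1 = 138425.00000
D_2 = 169570.62500
Terminal value at year 2: TV = D_2×(1+g_2)/(r−g_2) = 173809.89062/0.081 = 2145801.11883
P_0 = D_1/(1+r)^1 + D_2/(1+r)^2 + TV/(1+r)^2
    = 125158.22785 + 138624.61945 + 1754200.43134 = 2017983.27864

$2017983.28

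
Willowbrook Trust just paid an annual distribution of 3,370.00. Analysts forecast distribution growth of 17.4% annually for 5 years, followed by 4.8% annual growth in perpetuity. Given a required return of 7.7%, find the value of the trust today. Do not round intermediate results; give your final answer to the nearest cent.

D_1 = 3956.38000
D_2 = 4644.79012
D_3 = 5452.98360
D_4 = 6401.80275
D_5 = 7515.71643
Terminal value at year 5: TV = D_5×(1+g_2)/(r−g_2) = 7876.47081/0.029 = 271602.44186
P_0 = D_1/(1+r)^1 + D_2/(1+r)^2 + D_3/(1+r)^3 + D_4/(1+r)^4 + D_5/(1+r)^5 + TV/(1+r)^5
    = 3673.51903 + 4004.37451 + 4365.02848 + 4758.16475 + 5186.70884 + 187436.92624 = 209424.72185

209424.72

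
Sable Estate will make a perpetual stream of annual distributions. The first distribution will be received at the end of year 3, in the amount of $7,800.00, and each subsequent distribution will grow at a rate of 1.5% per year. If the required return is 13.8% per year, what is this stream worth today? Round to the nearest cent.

Value at end of year 2: C₁ / (r − g) = $7,800.00 / (0.138 − 0.015) = $63,414.6341
Discount to today: PV = $63,414.6341 / (1 + 0.138)^2 = $63,414.6341 / 1.295044 = $48,967.17

$48967.17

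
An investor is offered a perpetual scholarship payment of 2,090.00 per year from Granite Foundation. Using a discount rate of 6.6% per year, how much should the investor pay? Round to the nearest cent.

Level perpetuity: PV = C / r = 2,090.00 / 0.066 = 31,666.67

31666.67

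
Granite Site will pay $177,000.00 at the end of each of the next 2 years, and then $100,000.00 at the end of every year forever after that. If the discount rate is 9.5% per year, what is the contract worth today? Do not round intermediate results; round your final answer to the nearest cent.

$1187170.06

PV of 2-year annuity: $177,000.00 × [1 − (1+0.095)^−2] / 0.095 = 309263.77682
Perpetuity value at year 2: $100,000.00 / 0.095 = 1052631.57895
PV of perpetuity: 1052631.57895 / (1+0.095)^2 = 877906.28131
Total PV = 309263.77682 + 877906.28131 = 1187170.05813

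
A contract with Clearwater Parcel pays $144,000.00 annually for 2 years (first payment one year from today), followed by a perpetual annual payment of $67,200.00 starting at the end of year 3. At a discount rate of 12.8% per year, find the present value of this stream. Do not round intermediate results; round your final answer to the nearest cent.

PV of 2-year annuity: $144,000.00 × [1 − (1+0.128)^−2] / 0.128 = 240832.95609
Perpetuity value at year 2: $67,200.00 / 0.128 = 525000.00000
PV of perpetuity: 525000.00000 / (1+0.128)^2 = 412611.28716
Total PV = 240832.95609 + 412611.28716 = 653444.24325

$653444.24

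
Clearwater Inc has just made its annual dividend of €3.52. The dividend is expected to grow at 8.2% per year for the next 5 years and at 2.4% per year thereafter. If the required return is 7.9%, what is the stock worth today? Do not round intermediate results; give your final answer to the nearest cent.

€84.20

D_1 = 3.80864
D_2 = 4.12095
D_3 = 4.45887
D_4 = 4.82449
D_5 = 5.22010
Terminal value at year 5: TV = D_5×(1+g_2)/(r−g_2) = 5.34538/0.055 = 97.18880
P_0 = D_1/(1+r)^1 + D_2/(1+r)^2 + D_3/(1+r)^3 + D_4/(1+r)^4 + D_5/(1+r)^5 + TV/(1+r)^5
    = 3.52979 + 3.53960 + 3.54944 + 3.55931 + 3.56921 + 66.45215 = 84.19949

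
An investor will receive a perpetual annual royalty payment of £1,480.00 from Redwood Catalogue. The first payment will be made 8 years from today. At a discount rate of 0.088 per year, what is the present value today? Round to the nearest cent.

£9319.16

Value at end of year 7: C / r = £1,480.00 / 0.088 = £16,818.1818
Discount to today: PV = £16,818.1818 / (1 + 0.088)^7 = £16,818.1818 / 1.804689 = £9,319.16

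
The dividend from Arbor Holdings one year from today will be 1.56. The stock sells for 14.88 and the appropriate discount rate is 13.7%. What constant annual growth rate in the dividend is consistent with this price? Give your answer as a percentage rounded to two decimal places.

3.22%

P = D₁/(r−g) ⇒ g = r − D₁/P = 0.137 − 1.56/14.88 = 0.032161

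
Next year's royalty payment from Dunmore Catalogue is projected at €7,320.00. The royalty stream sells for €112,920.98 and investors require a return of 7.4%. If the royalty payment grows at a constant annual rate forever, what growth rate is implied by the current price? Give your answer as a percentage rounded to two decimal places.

0.92%

P = D₁/(r−g) ⇒ g = r − D₁/P = 0.074 − €7,320.00/€112,920.98 = 0.009176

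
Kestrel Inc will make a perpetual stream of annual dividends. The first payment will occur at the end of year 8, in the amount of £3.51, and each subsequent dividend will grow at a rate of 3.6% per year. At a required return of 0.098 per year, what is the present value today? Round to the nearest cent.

Value at end of year 7: C₁ / (r − g) = £3.51 / (0.098 − 0.036) = £56.6129
Discount to today: PV = £56.6129 / (1 + 0.098)^7 = £56.6129 / 1.924050 = £29.42

£29.42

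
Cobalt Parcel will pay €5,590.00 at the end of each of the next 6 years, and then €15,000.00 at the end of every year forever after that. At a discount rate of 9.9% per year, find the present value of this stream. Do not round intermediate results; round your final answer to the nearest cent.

PV of 6-year annuity: €5,590.00 × [1 − (1+0.099)^−6] / 0.099 = 24417.41931
Perpetuity value at year 6: €15,000.00 / 0.099 = 151515.15152
PV of perpetuity: 151515.15152 / (1+0.099)^6 = 85994.34837
Total PV = 24417.41931 + 85994.34837 = 110411.76767

€110411.77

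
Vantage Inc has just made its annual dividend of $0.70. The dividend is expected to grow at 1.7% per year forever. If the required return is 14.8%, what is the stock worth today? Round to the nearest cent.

$5.43

D₁ = D₀ × (1 + g) = $0.70 × 1.017 = $0.7119
Growing perpetuity: P = D₁ / (r − g) = $0.7119 / (0.148 − 0.017) = $5.43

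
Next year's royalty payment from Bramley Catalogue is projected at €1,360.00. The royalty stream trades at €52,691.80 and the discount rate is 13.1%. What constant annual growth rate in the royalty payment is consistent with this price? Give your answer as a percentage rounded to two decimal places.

P = D₁/(r−g) ⇒ g = r − D₁/P = 0.131 − €1,360.00/€52,691.80 = 0.105190

10.52%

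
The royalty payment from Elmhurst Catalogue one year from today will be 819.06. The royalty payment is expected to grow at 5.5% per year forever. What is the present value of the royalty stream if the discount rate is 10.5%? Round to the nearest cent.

16381.20

Growing perpetuity: P = D₁ / (r − g) = 819.0600 / (0.105 − 0.055) = 16,381.20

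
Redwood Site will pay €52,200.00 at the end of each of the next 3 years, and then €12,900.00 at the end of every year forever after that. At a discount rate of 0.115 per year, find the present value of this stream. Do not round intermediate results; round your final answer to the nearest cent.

PV of 3-year annuity: €52,200.00 × [1 − (1+0.115)^−3] / 0.115 = 126460.73197
Perpetuity value at year 3: €12,900.00 / 0.115 = 112173.91304
PV of perpetuity: 112173.91304 / (1+0.115)^3 = 80922.12296
Total PV = 126460.73197 + 80922.12296 = 207382.85493

€207382.85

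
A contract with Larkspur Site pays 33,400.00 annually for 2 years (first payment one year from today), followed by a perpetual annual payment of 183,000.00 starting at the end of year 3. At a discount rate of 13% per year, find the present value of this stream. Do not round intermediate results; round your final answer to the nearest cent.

PV of 2-year annuity: 33,400.00 × [1 − (1+0.13)^−2] / 0.13 = 55714.62135
Perpetuity value at year 2: 183,000.00 / 0.13 = 1407692.30769
PV of perpetuity: 1407692.30769 / (1+0.13)^2 = 1102429.56198
Total PV = 55714.62135 + 1102429.56198 = 1158144.18333

1158144.18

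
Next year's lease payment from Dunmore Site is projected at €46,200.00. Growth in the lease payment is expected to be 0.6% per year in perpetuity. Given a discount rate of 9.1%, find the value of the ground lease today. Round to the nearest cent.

Growing perpetuity: P = D₁ / (r − g) = €46,200.0000 / (0.091 − 0.006) = €543,529.41

€543529.41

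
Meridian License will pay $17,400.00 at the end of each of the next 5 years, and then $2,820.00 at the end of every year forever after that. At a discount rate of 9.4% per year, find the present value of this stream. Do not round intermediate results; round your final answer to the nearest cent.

$86127.38

PV of 5-year annuity: $17,400.00 × [1 − (1+0.094)^−5] / 0.094 = 66983.29693
Perpetuity value at year 5: $2,820.00 / 0.094 = 30000.00000
PV of perpetuity: 30000.00000 / (1+0.094)^5 = 19144.08636
Total PV = 66983.29693 + 19144.08636 = 86127.38329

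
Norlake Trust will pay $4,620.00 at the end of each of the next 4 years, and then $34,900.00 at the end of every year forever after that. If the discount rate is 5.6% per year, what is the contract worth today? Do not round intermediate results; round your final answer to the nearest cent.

$517322.66

PV of 4-year annuity: $4,620.00 × [1 − (1+0.056)^−4] / 0.056 = 16156.51582
Perpetuity value at year 4: $34,900.00 / 0.056 = 623214.28571
PV of perpetuity: 623214.28571 / (1+0.056)^4 = 501166.14674
Total PV = 16156.51582 + 501166.14674 = 517322.66255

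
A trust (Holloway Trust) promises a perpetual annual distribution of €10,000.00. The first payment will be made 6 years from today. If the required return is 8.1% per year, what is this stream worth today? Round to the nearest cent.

€83634.70

Value at end of year 5: C / r = €10,000.00 / 0.081 = €123,456.7901
Discount to today: PV = €123,456.7901 / (1 + 0.081)^5 = €123,456.7901 / 1.476143 = €83,634.70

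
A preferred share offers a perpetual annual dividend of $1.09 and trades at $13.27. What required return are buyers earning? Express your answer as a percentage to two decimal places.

8.21%

P = C/r ⇒ r = C/P = $1.09/$13.27 = 0.082140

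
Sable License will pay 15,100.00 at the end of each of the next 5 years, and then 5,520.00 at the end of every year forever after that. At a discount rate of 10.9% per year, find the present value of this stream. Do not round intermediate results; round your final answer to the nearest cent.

PV of 5-year annuity: 15,100.00 × [1 − (1+0.109)^−5] / 0.109 = 55948.71778
Perpetuity value at year 5: 5,520.00 / 0.109 = 50642.20183
PV of perpetuity: 50642.20183 / (1+0.109)^5 = 30189.42553
Total PV = 55948.71778 + 30189.42553 = 86138.14331

86138.14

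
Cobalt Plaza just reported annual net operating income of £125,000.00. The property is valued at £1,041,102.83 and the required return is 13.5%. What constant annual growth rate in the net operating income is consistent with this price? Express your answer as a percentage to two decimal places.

P = D₀(1+g)/(r−g) ⇒ P(r−g) = D₀(1+g) ⇒ g(P+D₀) = P·r − D₀
g = (P·r − D₀)/(P + D₀) = (£1,041,102.83×0.135 − £125,000.00) / (£1,041,102.83 + £125,000.00) = 0.013334

1.33%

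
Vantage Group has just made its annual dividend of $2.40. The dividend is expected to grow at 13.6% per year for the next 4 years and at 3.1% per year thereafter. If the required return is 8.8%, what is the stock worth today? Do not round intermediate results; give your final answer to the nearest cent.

$62.30

D_1 = 2.72640
D_2 = 3.09719
D_3 = 3.51841
D_4 = 3.99691
Terminal value at year 4: TV = D_4×(1+g_2)/(r−g_2) = 4.12082/0.057 = 72.29502
P_0 = D_1/(1+r)^1 + D_2/(1+r)^2 + D_3/(1+r)^3 + D_4/(1+r)^4 + TV/(1+r)^4
    = 2.50588 + 2.61644 + 2.73187 + 2.85239 + 51.59324 = 62.29982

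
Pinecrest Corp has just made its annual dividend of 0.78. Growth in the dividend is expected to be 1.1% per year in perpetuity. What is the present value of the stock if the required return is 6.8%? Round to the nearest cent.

13.83

D₁ = D₀ × (1 + g) = 0.78 × 1.011 = 0.7886
Growing perpetuity: P = D₁ / (r − g) = 0.7886 / (0.068 − 0.011) = 13.83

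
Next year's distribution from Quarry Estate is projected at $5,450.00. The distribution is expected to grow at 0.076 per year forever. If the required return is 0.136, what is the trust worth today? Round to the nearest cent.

Growing perpetuity: P = D₁ / (r − g) = $5,450.0000 / (0.136 − 0.076) = $90,833.33

$90833.33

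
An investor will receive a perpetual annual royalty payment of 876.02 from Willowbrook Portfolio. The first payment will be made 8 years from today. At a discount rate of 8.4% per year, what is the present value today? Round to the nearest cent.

Value at end of year 7: C / r = 876.02 / 0.084 = 10,428.8095
Discount to today: PV = 10,428.8095 / (1 + 0.084)^7 = 10,428.8095 / 1.758754 = 5,929.66

5929.66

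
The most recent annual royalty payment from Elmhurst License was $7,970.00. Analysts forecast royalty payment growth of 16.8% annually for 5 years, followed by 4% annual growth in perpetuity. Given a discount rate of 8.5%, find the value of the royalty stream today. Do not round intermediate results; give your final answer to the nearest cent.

D_1 = 9308.96000
D_2 = 10872.86528
D_3 = 12699.50665
D_4 = 14833.02376
D_5 = 17324.97176
Terminal value at year 5: TV = D_5×(1+g_2)/(r−g_2) = 18017.97063/0.045 = 400399.34725
P_0 = D_1/(1+r)^1 + D_2/(1+r)^2 + D_3/(1+r)^3 + D_4/(1+r)^4 + D_5/(1+r)^5 + TV/(1+r)^5
    = 8579.68664 + 9236.01289 + 9942.54660 + 10703.12851 + 11521.89317 + 266283.75338 = 316267.02119

$316267.02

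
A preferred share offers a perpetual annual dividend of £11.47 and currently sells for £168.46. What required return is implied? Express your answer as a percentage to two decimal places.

P = C/r ⇒ r = C/P = £11.47/£168.46 = 0.068087

6.81%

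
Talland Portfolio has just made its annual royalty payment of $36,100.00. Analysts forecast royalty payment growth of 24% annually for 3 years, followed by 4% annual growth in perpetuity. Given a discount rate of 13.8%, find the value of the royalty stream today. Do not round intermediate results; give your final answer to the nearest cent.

$624524.58

D_1 = 44764.00000
D_2 = 55507.36000
D_3 = 68829.12640
Terminal value at year 3: TV = D_3×(1+g_2)/(r−g_2) = 71582.29146/0.098 = 730431.54547
P_0 = D_1/(1+r)^1 + D_2/(1+r)^2 + D_3/(1+r)^3 + TV/(1+r)^3
    = 39335.67663 + 42861.36996 + 46703.07447 + 495624.46381 = 624524.58487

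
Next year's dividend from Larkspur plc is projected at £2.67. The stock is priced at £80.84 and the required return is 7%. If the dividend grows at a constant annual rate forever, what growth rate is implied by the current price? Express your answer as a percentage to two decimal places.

P = D₁/(r−g) ⇒ g = r − D₁/P = 0.07 − £2.67/£80.84 = 0.036972

3.70%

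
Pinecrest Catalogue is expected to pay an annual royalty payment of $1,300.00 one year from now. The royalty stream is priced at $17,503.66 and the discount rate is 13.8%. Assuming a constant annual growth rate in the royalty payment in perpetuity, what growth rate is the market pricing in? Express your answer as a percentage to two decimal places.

P = D₁/(r−g) ⇒ g = r − D₁/P = 0.138 − $1,300.00/$17,503.66 = 0.063730

6.37%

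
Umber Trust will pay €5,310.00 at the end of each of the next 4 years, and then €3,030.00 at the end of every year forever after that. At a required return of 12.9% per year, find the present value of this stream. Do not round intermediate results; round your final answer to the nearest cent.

PV of 4-year annuity: €5,310.00 × [1 − (1+0.129)^−4] / 0.129 = 15827.31616
Perpetuity value at year 4: €3,030.00 / 0.129 = 23488.37209
PV of perpetuity: 23488.37209 / (1+0.129)^4 = 14456.96570
Total PV = 15827.31616 + 14456.96570 = 30284.28186

€30284.28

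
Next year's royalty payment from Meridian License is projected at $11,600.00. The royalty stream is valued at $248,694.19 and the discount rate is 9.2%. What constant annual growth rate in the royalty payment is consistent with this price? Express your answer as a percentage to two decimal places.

P = D₁/(r−g) ⇒ g = r − D₁/P = 0.092 − $11,600.00/$248,694.19 = 0.045356

4.54%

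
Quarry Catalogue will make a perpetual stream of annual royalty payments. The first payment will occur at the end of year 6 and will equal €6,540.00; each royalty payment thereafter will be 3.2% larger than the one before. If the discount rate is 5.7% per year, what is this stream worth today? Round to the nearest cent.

Value at end of year 5: C₁ / (r − g) = €6,540.00 / (0.057 − 0.032) = €261,600.0000
Discount to today: PV = €261,600.0000 / (1 + 0.057)^5 = €261,600.0000 / 1.319395 = €198,272.65

€198272.65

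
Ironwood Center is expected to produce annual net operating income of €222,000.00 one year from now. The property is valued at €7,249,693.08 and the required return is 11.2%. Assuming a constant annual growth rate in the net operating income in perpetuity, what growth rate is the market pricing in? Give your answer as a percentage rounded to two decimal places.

P = D₁/(r−g) ⇒ g = r − D₁/P = 0.112 − €222,000.00/€7,249,693.08 = 0.081378

8.14%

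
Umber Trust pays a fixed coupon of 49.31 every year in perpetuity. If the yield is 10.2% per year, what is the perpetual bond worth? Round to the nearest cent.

Level perpetuity: PV = C / r = 49.31 / 0.102 = 483.43

483.43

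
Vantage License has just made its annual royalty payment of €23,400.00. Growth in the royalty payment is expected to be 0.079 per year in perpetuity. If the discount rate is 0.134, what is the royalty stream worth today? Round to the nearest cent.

€459065.45

D₁ = D₀ × (1 + g) = €23,400.00 × 1.079 = €25,248.6000
Growing perpetuity: P = D₁ / (r − g) = €25,248.6000 / (0.134 − 0.079) = €459,065.45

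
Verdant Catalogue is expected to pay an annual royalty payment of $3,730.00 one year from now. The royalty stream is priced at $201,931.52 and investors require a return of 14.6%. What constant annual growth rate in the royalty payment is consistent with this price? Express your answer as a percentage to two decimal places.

12.75%

P = D₁/(r−g) ⇒ g = r − D₁/P = 0.146 − $3,730.00/$201,931.52 = 0.127528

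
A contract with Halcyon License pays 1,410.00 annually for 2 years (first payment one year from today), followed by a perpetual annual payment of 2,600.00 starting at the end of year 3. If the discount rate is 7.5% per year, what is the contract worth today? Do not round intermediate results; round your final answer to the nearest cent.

PV of 2-year annuity: 1,410.00 × [1 − (1+0.075)^−2] / 0.075 = 2531.74689
Perpetuity value at year 2: 2,600.00 / 0.075 = 34666.66667
PV of perpetuity: 34666.66667 / (1+0.075)^2 = 29998.19722
Total PV = 2531.74689 + 29998.19722 = 32529.94411

32529.94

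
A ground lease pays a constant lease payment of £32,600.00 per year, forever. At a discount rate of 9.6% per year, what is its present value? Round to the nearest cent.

Level perpetuity: PV = C / r = £32,600.00 / 0.096 = £339,583.33

£339583.33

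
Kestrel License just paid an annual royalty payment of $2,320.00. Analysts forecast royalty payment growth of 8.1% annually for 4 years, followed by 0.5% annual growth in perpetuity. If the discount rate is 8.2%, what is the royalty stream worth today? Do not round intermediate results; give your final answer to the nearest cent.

$39427.31

D_1 = 2507.92000
D_2 = 2711.06152
D_3 = 2930.65750
D_4 = 3168.04076
Terminal value at year 4: TV = D_4×(1+g_2)/(r−g_2) = 3183.88096/0.077 = 41349.10344
P_0 = D_1/(1+r)^1 + D_2/(1+r)^2 + D_3/(1+r)^3 + D_4/(1+r)^4 + TV/(1+r)^4
    = 2317.85582 + 2315.71363 + 2313.57341 + 2311.43517 + 30168.73180 = 39427.30984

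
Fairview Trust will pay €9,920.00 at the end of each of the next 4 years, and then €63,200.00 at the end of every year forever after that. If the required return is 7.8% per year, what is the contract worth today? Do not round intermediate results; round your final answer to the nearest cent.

PV of 4-year annuity: €9,920.00 × [1 − (1+0.078)^−4] / 0.078 = 33003.09997
Perpetuity value at year 4: €63,200.00 / 0.078 = 810256.41026
PV of perpetuity: 810256.41026 / (1+0.078)^4 = 599994.72499
Total PV = 33003.09997 + 599994.72499 = 632997.82496

€632997.82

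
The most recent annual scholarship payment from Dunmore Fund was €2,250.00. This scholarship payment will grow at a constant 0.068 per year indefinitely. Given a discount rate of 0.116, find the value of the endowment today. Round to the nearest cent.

D₁ = D₀ × (1 + g) = €2,250.00 × 1.068 = €2,403.0000
Growing perpetuity: P = D₁ / (r − g) = €2,403.0000 / (0.116 − 0.068) = €50,062.50

€50062.50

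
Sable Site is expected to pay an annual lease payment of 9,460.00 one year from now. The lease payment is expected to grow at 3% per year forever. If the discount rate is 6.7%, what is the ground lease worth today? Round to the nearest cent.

Growing perpetuity: P = D₁ / (r − g) = 9,460.0000 / (0.067 − 0.03) = 255,675.68

255675.68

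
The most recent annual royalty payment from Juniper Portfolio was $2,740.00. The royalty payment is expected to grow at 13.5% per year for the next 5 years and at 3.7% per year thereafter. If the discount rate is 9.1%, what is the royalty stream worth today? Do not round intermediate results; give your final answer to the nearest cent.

$79569.08

D_1 = 3109.90000
D_2 = 3529.73650
D_3 = 4006.25093
D_4 = 4547.09480
D_5 = 5160.95260
Terminal value at year 5: TV = D_5×(1+g_2)/(r−g_2) = 5351.90785/0.054 = 99109.40458
P_0 = D_1/(1+r)^1 + D_2/(1+r)^2 + D_3/(1+r)^3 + D_4/(1+r)^4 + D_5/(1+r)^5 + TV/(1+r)^5
    = 2850.50412 + 2965.46488 + 3085.06199 + 3209.48246 + 3338.92080 + 64119.64572 = 79569.07998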